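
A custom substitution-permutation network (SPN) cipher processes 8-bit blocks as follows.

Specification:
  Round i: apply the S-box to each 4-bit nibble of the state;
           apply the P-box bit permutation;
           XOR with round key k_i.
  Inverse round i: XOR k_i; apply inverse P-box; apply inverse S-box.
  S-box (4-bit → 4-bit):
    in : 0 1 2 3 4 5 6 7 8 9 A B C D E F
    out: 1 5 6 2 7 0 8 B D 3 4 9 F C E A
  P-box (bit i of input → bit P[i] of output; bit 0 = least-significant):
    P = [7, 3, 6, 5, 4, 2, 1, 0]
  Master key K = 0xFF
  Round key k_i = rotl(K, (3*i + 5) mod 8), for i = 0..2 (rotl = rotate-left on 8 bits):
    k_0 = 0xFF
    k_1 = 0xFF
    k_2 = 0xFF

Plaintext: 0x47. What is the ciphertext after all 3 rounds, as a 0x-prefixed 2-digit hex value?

s_0 = plaintext = 0x47
s_1 = Round(s_0, k_0) = 0x41
s_2 = Round(s_1, k_1) = 0x29
s_3 = Round(s_2, k_2) = 0x71

0x71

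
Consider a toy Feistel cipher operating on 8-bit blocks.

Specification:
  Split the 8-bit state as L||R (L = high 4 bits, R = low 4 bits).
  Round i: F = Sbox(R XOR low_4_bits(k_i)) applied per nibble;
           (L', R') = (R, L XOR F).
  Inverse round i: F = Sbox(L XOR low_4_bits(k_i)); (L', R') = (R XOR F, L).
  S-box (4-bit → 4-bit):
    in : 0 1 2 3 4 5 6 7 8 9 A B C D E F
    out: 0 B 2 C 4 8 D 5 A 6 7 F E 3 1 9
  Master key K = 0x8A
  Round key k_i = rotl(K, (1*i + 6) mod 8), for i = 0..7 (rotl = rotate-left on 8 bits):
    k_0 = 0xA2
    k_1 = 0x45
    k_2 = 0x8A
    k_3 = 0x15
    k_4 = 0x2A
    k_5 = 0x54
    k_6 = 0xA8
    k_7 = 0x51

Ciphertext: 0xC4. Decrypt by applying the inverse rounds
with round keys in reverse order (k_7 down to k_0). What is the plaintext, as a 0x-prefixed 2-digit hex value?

0x87

s_0 = ciphertext = 0xC4
s_1 = InvRound(s_0, k_7) = 0x7C
s_2 = InvRound(s_1, k_6) = 0x57
s_3 = InvRound(s_2, k_5) = 0xC5
s_4 = InvRound(s_3, k_4) = 0x8C
s_5 = InvRound(s_4, k_3) = 0xF8
s_6 = InvRound(s_5, k_2) = 0x0F
s_7 = InvRound(s_6, k_1) = 0x70
s_8 = InvRound(s_7, k_0) = 0x87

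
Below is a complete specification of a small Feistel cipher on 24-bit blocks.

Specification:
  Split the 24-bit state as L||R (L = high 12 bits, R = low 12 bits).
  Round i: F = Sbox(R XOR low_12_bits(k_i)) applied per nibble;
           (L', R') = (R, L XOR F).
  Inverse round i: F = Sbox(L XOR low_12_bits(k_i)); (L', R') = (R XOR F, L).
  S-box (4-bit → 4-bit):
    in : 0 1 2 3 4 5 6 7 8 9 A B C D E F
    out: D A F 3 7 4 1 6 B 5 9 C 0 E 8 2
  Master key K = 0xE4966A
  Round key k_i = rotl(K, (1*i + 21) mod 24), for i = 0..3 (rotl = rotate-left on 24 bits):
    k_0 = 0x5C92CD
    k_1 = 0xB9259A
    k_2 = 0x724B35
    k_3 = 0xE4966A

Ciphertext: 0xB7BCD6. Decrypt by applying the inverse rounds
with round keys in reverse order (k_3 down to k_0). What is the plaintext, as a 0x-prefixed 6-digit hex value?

s_0 = ciphertext = 0xB7BCD6
s_1 = InvRound(s_0, k_3) = 0x27CB7B
s_2 = InvRound(s_1, k_2) = 0xE0E27C
s_3 = InvRound(s_2, k_1) = 0xE2BE0E
s_4 = InvRound(s_3, k_0) = 0xE8FE2B

0xE8FE2B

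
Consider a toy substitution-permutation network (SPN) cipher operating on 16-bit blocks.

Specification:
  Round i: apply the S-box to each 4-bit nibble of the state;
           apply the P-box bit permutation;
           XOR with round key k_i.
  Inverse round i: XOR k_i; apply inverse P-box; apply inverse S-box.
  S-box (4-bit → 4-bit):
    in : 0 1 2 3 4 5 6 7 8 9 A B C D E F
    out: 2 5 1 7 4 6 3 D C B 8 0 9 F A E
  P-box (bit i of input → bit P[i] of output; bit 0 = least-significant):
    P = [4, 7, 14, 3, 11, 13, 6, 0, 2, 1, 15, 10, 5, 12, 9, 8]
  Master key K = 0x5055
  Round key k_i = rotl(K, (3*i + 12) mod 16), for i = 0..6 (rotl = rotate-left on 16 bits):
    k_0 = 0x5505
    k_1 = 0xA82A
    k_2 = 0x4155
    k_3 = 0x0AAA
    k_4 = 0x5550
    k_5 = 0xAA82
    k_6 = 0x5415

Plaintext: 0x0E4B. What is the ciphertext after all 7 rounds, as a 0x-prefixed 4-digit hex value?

s_0 = plaintext = 0x0E4B
s_1 = Round(s_0, k_0) = 0x4147
s_2 = Round(s_1, k_1) = 0x6A76
s_3 = Round(s_2, k_2) = 0x5DA4
s_4 = Round(s_3, k_3) = 0xDCAD
s_5 = Round(s_4, k_4) = 0x02ED
s_6 = Round(s_5, k_5) = 0xDA1F
s_7 = Round(s_6, k_6) = 0x0BFD

0x0BFD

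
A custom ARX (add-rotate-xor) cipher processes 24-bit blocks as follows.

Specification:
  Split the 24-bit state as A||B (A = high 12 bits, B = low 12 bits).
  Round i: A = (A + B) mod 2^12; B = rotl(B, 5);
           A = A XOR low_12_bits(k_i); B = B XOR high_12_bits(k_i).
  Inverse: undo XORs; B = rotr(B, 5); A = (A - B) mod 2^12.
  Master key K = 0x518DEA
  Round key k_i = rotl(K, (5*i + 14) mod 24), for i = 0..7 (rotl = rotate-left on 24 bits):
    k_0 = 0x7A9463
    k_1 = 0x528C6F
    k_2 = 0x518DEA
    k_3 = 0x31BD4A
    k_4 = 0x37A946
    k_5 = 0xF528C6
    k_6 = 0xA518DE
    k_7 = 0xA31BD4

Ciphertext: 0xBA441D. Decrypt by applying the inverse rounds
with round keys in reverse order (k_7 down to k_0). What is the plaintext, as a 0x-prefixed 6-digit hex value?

0xBD9C4D

s_0 = ciphertext = 0xBA441D
s_1 = InvRound(s_0, k_7) = 0x9FF671
s_2 = InvRound(s_1, k_6) = 0x0C0061
s_3 = InvRound(s_2, k_5) = 0xE0D9F9
s_4 = InvRound(s_3, k_4) = 0x5771D4
s_5 = InvRound(s_4, k_3) = 0x0A7796
s_6 = InvRound(s_5, k_2) = 0x639714
s_7 = InvRound(s_6, k_1) = 0xC45E11
s_8 = InvRound(s_7, k_0) = 0xBD9C4D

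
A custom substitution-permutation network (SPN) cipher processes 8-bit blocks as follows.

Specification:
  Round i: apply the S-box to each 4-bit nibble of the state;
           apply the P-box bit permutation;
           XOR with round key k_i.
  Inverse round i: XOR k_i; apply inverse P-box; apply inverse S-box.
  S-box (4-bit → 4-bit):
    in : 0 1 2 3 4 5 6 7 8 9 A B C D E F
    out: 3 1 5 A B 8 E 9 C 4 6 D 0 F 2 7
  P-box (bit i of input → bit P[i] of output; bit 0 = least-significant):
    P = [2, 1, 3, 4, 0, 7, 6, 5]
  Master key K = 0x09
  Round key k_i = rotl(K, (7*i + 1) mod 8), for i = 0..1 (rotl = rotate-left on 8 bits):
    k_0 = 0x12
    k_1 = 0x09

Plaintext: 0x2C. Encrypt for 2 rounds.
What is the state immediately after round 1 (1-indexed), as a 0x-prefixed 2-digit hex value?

0x53

s_0 = plaintext = 0x2C
s_1 = Round(s_0, k_0) = 0x53
s_2 = Round(s_1, k_1) = 0x3B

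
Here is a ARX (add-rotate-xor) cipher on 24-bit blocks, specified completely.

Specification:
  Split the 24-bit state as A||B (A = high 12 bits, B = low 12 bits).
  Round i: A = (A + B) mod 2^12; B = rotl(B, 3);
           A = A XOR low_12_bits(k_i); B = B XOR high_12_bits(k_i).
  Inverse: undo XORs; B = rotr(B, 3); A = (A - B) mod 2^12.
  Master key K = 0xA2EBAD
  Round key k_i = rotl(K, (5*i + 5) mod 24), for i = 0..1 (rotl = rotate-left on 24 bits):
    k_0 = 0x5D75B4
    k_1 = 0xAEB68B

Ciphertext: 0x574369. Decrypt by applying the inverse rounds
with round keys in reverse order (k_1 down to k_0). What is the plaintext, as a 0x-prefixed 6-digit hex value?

s_0 = ciphertext = 0x574369
s_1 = InvRound(s_0, k_1) = 0xECF530
s_2 = InvRound(s_1, k_0) = 0xD5FE1C

0xD5FE1C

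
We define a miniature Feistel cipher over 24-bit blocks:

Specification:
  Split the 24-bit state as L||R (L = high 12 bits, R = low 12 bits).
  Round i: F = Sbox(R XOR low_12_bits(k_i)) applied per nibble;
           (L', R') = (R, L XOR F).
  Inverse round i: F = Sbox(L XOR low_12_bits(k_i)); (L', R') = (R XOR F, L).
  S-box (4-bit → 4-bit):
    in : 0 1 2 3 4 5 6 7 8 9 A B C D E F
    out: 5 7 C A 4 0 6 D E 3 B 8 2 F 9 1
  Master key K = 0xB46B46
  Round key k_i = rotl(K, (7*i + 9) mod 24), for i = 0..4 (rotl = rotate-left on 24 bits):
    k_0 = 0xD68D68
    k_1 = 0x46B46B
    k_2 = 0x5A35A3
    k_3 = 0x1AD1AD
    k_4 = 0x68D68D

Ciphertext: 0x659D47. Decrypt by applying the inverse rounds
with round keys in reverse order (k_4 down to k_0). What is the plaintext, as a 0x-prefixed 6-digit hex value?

s_0 = ciphertext = 0x659D47
s_1 = InvRound(s_0, k_4) = 0x8B3659
s_2 = InvRound(s_1, k_3) = 0x5208B3
s_3 = InvRound(s_2, k_2) = 0xD59520
s_4 = InvRound(s_3, k_1) = 0x68CD59
s_5 = InvRound(s_4, k_0) = 0x5CD68C

0x5CD68C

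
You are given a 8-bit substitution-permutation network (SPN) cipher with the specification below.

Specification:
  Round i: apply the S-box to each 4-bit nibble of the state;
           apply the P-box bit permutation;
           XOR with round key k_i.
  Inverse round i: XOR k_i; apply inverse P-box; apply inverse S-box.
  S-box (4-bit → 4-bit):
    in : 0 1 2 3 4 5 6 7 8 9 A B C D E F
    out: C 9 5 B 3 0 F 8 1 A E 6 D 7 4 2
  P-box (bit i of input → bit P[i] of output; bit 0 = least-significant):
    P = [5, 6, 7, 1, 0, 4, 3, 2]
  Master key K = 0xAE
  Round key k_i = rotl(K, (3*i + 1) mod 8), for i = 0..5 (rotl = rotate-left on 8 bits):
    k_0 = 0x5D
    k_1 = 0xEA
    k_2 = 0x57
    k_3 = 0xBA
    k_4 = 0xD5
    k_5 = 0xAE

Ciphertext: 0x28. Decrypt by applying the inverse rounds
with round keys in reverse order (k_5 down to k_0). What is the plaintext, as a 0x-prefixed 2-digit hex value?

s_0 = ciphertext = 0x28
s_1 = InvRound(s_0, k_5) = 0x70
s_2 = InvRound(s_1, k_4) = 0x12
s_3 = InvRound(s_2, k_3) = 0xE2
s_4 = InvRound(s_3, k_2) = 0x32
s_5 = InvRound(s_4, k_1) = 0xBB
s_6 = InvRound(s_5, k_0) = 0x76

0x76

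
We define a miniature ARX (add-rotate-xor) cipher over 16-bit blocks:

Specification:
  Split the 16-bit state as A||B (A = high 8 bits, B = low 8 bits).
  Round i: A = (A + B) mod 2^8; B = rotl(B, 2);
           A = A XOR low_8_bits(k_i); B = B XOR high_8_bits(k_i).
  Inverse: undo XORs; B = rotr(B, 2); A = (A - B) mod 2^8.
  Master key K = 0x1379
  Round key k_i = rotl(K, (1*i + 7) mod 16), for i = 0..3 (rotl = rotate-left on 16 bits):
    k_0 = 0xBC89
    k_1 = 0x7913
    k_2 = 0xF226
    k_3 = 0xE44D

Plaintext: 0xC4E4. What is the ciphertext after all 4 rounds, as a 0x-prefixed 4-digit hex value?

0x5E73

s_0 = plaintext = 0xC4E4
s_1 = Round(s_0, k_0) = 0x212F
s_2 = Round(s_1, k_1) = 0x43C5
s_3 = Round(s_2, k_2) = 0x2EE5
s_4 = Round(s_3, k_3) = 0x5E73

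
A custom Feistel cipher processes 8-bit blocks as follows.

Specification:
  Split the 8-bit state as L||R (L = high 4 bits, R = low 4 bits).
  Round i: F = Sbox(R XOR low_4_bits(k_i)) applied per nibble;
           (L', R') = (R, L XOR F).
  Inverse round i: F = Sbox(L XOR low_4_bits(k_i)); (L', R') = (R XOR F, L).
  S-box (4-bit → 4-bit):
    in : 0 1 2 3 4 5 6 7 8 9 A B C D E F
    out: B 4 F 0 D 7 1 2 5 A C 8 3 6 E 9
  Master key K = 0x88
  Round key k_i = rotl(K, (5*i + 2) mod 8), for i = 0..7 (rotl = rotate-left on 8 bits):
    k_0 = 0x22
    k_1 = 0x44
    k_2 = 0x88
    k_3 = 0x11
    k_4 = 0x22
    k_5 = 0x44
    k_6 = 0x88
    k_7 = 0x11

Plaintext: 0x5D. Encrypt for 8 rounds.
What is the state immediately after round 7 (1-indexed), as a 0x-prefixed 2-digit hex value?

s_0 = plaintext = 0x5D
s_1 = Round(s_0, k_0) = 0xDC
s_2 = Round(s_1, k_1) = 0xC8
s_3 = Round(s_2, k_2) = 0x87
s_4 = Round(s_3, k_3) = 0x79
s_5 = Round(s_4, k_4) = 0x9F
s_6 = Round(s_5, k_5) = 0xF1
s_7 = Round(s_6, k_6) = 0x15
s_8 = Round(s_7, k_7) = 0x5C

0x15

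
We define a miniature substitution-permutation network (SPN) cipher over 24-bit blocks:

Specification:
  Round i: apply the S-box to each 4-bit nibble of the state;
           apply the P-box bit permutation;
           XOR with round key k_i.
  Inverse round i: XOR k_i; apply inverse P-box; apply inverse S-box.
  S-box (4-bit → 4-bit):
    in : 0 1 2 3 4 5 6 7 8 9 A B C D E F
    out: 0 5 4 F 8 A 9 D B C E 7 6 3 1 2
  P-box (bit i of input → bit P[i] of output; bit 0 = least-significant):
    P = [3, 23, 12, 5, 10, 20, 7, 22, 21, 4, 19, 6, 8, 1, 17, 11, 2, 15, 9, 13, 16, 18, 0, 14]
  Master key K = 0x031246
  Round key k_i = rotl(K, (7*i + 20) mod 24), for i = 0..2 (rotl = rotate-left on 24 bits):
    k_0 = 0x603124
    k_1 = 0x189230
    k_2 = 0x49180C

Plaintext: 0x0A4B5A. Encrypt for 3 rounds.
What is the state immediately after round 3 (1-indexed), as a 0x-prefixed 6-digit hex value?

0x1E4535

s_0 = plaintext = 0x0A4B5A
s_1 = Round(s_0, k_0) = 0x988B14
s_2 = Round(s_1, k_1) = 0x307F87
s_3 = Round(s_2, k_2) = 0x1E4535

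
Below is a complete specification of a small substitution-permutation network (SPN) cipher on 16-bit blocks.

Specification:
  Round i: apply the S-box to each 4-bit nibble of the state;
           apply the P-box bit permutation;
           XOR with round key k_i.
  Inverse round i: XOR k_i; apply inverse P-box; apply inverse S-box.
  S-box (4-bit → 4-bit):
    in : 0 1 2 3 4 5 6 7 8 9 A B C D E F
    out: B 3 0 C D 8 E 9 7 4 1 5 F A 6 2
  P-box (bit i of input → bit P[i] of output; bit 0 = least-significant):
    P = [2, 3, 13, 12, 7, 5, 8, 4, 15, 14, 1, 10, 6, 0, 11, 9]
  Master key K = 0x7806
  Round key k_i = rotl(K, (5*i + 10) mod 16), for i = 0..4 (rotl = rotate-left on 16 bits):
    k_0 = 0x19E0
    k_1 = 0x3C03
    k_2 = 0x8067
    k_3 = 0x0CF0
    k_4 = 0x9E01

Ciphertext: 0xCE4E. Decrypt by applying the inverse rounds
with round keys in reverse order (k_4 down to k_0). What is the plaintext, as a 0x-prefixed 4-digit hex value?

0xF706

s_0 = ciphertext = 0xCE4E
s_1 = InvRound(s_0, k_4) = 0x1E20
s_2 = InvRound(s_1, k_3) = 0x7275
s_3 = InvRound(s_2, k_2) = 0x5853
s_4 = InvRound(s_3, k_1) = 0xAD59
s_5 = InvRound(s_4, k_0) = 0xF706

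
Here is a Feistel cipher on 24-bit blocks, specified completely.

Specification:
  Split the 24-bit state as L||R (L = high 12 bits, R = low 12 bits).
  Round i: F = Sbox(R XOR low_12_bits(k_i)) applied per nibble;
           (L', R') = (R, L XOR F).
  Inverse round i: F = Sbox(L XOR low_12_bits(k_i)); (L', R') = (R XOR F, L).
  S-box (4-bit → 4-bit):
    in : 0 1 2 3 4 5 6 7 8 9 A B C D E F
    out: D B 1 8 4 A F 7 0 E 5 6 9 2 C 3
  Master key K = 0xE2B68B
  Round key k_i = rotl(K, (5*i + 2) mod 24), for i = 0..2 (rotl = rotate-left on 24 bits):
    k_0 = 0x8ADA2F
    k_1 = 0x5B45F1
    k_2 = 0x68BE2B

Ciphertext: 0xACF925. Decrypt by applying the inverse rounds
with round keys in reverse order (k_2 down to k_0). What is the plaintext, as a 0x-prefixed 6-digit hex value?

s_0 = ciphertext = 0xACF925
s_1 = InvRound(s_0, k_2) = 0xDE1ACF
s_2 = InvRound(s_1, k_1) = 0xA72DE1
s_3 = InvRound(s_2, k_0) = 0x043A72

0x043A72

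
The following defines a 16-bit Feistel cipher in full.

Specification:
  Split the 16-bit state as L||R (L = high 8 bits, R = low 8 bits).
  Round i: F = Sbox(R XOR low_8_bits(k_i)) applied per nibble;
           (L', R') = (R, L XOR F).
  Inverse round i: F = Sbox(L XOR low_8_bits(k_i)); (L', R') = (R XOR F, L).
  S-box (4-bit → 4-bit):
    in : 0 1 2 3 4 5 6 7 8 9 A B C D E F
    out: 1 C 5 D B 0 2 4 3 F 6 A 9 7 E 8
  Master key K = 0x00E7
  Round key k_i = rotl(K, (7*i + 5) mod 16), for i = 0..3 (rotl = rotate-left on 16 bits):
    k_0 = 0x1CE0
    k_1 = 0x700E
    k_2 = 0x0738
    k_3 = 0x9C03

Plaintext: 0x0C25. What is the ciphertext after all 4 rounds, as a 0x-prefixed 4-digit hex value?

0x7F99

s_0 = plaintext = 0x0C25
s_1 = Round(s_0, k_0) = 0x259C
s_2 = Round(s_1, k_1) = 0x9CD0
s_3 = Round(s_2, k_2) = 0xD07F
s_4 = Round(s_3, k_3) = 0x7F99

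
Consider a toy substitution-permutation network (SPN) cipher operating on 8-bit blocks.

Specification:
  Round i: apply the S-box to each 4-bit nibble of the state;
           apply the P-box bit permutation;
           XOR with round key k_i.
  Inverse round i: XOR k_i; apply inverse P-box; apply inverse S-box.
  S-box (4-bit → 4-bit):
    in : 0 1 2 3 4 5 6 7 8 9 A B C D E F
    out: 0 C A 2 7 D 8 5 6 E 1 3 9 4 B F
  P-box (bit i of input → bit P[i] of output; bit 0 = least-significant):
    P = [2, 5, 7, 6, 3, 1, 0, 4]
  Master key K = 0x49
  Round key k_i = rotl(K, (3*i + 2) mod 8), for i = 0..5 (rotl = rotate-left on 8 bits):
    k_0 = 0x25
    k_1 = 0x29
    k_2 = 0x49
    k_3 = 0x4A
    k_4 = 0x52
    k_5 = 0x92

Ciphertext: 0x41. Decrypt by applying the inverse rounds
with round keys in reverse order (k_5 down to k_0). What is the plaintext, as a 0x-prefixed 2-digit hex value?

s_0 = ciphertext = 0x41
s_1 = InvRound(s_0, k_5) = 0x91
s_2 = InvRound(s_1, k_4) = 0x81
s_3 = InvRound(s_2, k_3) = 0x41
s_4 = InvRound(s_3, k_2) = 0xA0
s_5 = InvRound(s_4, k_1) = 0x7D
s_6 = InvRound(s_5, k_0) = 0xC6

0xC6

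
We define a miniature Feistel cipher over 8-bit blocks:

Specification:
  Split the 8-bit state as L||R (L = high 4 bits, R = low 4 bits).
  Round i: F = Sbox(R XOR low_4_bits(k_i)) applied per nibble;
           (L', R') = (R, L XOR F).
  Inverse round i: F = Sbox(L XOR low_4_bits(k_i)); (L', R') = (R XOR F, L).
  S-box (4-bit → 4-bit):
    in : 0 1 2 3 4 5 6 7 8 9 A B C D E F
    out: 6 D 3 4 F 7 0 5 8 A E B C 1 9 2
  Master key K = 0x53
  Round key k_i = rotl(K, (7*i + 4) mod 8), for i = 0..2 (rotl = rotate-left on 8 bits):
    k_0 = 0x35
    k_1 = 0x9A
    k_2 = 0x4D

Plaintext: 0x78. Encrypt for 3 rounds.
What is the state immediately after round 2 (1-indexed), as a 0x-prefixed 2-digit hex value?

0x64

s_0 = plaintext = 0x78
s_1 = Round(s_0, k_0) = 0x86
s_2 = Round(s_1, k_1) = 0x64
s_3 = Round(s_2, k_2) = 0x4C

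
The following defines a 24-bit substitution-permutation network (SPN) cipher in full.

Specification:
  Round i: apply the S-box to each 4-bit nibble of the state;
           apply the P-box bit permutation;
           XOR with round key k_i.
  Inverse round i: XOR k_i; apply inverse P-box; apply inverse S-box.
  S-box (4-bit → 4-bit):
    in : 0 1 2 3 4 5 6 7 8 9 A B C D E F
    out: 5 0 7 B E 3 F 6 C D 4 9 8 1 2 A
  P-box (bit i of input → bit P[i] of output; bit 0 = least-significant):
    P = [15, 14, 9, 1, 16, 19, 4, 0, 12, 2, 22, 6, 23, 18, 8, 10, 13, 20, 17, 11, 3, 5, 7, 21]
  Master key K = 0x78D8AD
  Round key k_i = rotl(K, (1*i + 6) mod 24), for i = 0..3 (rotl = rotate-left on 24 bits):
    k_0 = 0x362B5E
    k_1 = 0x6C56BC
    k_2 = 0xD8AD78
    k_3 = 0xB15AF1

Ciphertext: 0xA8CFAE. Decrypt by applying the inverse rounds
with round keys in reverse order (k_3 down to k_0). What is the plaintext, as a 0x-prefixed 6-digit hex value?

0xD9B40F

s_0 = ciphertext = 0xA8CFAE
s_1 = InvRound(s_0, k_3) = 0xDE836B
s_2 = InvRound(s_1, k_2) = 0x19F188
s_3 = InvRound(s_2, k_1) = 0xF54700
s_4 = InvRound(s_3, k_0) = 0xD9B40F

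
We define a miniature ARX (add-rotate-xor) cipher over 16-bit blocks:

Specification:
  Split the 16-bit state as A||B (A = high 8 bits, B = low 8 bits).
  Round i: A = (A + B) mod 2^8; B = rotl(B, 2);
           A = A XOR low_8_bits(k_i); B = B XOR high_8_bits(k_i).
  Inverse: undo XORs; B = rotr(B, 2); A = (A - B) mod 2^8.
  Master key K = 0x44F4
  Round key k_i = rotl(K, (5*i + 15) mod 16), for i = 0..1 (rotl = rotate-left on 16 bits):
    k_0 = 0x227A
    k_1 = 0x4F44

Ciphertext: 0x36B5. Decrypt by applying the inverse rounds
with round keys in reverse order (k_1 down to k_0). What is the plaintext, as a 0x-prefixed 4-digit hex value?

s_0 = ciphertext = 0x36B5
s_1 = InvRound(s_0, k_1) = 0xB4BE
s_2 = InvRound(s_1, k_0) = 0xA727

0xA727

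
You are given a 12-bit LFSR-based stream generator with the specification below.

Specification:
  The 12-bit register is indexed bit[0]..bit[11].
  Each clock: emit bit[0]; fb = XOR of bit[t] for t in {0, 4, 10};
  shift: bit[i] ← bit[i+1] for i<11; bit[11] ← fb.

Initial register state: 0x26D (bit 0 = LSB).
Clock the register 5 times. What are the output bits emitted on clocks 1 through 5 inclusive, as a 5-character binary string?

reg_0 = 0x26D
clock 1: out=1, reg = 0x936
clock 2: out=0, reg = 0xC9B
clock 3: out=1, reg = 0xE4D
clock 4: out=1, reg = 0x726
clock 5: out=0, reg = 0xB93

10110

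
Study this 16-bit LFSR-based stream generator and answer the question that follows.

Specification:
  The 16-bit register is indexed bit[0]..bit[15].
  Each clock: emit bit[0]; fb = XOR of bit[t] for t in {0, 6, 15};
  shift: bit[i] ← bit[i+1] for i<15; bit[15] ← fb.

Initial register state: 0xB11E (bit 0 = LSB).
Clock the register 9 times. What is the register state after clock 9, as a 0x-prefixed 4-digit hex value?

0xA4D8

reg_0 = 0xB11E
clock 1: out=0, reg = 0xD88F
clock 2: out=1, reg = 0x6C47
clock 3: out=1, reg = 0x3623
clock 4: out=1, reg = 0x9B11
clock 5: out=1, reg = 0x4D88
clock 6: out=0, reg = 0x26C4
clock 7: out=0, reg = 0x9362
clock 8: out=0, reg = 0x49B1
clock 9: out=1, reg = 0xA4D8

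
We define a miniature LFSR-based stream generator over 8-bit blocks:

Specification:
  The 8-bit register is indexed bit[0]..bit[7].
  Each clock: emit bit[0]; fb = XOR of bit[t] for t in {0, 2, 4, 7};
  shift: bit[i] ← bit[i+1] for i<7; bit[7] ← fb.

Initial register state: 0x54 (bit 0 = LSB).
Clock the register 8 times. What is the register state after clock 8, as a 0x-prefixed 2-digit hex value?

0x7C

reg_0 = 0x54
clock 1: out=0, reg = 0x2A
clock 2: out=0, reg = 0x15
clock 3: out=1, reg = 0x8A
clock 4: out=0, reg = 0xC5
clock 5: out=1, reg = 0xE2
clock 6: out=0, reg = 0xF1
clock 7: out=1, reg = 0xF8
clock 8: out=0, reg = 0x7C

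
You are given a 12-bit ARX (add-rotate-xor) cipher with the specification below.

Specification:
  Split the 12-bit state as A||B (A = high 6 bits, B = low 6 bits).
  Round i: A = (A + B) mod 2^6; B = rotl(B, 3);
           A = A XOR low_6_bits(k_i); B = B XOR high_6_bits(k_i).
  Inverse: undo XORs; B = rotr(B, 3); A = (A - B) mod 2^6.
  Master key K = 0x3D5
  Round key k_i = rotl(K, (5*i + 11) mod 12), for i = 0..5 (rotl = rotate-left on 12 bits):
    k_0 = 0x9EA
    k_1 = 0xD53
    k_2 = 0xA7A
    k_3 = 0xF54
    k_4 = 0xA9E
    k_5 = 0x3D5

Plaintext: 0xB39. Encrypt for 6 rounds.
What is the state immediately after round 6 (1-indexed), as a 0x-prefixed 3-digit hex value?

s_0 = plaintext = 0xB39
s_1 = Round(s_0, k_0) = 0x3E8
s_2 = Round(s_1, k_1) = 0x930
s_3 = Round(s_2, k_2) = 0xBAF
s_4 = Round(s_3, k_3) = 0x240
s_5 = Round(s_4, k_4) = 0x5EA
s_6 = Round(s_5, k_5) = 0x51A

0x51A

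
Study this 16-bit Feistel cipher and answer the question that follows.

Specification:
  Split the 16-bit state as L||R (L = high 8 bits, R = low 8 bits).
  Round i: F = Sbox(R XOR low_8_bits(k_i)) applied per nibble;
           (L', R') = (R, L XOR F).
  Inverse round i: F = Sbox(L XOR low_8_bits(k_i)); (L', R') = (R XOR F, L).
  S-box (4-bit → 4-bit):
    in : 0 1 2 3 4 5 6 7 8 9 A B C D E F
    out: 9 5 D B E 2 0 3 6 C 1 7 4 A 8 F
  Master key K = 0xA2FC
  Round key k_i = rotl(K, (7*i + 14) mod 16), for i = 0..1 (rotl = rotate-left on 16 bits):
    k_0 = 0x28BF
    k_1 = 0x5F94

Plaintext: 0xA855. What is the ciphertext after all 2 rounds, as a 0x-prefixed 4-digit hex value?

s_0 = plaintext = 0xA855
s_1 = Round(s_0, k_0) = 0x5529
s_2 = Round(s_1, k_1) = 0x292F

0x292F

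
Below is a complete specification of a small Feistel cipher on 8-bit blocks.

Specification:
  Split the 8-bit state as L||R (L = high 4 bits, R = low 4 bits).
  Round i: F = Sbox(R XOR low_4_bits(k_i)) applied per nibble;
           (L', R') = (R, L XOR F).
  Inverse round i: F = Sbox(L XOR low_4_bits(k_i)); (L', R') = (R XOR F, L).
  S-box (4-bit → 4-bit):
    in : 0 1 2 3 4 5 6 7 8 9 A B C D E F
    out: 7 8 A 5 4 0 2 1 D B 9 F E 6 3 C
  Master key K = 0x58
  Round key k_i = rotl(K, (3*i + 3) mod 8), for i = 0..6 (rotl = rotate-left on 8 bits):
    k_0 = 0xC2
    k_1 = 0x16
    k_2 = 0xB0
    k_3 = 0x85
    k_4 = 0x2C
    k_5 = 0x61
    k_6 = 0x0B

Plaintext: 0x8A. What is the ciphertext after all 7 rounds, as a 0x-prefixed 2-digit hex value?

s_0 = plaintext = 0x8A
s_1 = Round(s_0, k_0) = 0xA5
s_2 = Round(s_1, k_1) = 0x5F
s_3 = Round(s_2, k_2) = 0xF9
s_4 = Round(s_3, k_3) = 0x91
s_5 = Round(s_4, k_4) = 0x1F
s_6 = Round(s_5, k_5) = 0xF2
s_7 = Round(s_6, k_6) = 0x24

0x24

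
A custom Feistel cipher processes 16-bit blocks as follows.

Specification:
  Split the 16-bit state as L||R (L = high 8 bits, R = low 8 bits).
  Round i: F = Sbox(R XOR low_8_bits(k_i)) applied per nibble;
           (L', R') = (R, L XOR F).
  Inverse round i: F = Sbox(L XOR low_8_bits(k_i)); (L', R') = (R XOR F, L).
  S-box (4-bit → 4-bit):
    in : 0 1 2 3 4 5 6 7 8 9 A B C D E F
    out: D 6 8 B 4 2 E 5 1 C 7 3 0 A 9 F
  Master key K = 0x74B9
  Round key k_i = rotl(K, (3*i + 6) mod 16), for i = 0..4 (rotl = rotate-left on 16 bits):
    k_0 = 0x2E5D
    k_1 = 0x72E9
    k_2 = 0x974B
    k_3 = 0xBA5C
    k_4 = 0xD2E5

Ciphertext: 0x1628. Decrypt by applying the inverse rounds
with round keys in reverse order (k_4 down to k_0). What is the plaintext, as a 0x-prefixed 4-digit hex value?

s_0 = ciphertext = 0x1628
s_1 = InvRound(s_0, k_4) = 0xD316
s_2 = InvRound(s_1, k_3) = 0x09D3
s_3 = InvRound(s_2, k_2) = 0x9B09
s_4 = InvRound(s_3, k_1) = 0x519B
s_5 = InvRound(s_4, k_0) = 0x4B51

0x4B51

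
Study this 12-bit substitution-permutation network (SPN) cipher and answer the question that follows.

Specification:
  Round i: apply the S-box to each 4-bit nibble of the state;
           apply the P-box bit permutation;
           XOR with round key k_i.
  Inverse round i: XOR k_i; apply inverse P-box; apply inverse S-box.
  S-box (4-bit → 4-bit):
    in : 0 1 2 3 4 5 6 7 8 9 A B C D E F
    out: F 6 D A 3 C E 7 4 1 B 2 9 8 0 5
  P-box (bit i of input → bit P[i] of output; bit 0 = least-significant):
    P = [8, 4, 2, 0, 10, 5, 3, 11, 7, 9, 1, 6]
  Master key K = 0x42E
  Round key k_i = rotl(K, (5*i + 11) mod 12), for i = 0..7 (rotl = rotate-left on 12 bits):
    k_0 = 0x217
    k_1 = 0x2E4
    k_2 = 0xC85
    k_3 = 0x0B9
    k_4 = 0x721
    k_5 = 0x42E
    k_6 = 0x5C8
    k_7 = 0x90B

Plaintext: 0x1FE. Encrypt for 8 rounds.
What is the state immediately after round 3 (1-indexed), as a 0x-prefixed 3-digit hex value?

s_0 = plaintext = 0x1FE
s_1 = Round(s_0, k_0) = 0x41D
s_2 = Round(s_1, k_1) = 0x04D
s_3 = Round(s_2, k_2) = 0xA66
s_4 = Round(s_3, k_3) = 0xA44
s_5 = Round(s_4, k_4) = 0x0D1
s_6 = Round(s_5, k_5) = 0xEF8
s_7 = Round(s_6, k_6) = 0x1C4
s_8 = Round(s_7, k_7) = 0x619

0xA66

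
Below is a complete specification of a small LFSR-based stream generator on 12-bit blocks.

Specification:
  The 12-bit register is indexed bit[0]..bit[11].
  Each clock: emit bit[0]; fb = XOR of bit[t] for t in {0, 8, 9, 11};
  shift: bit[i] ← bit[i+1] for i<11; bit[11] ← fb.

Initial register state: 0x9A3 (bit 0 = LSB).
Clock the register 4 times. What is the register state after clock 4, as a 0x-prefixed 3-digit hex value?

reg_0 = 0x9A3
clock 1: out=1, reg = 0xCD1
clock 2: out=1, reg = 0x668
clock 3: out=0, reg = 0xB34
clock 4: out=0, reg = 0xD9A

0xD9A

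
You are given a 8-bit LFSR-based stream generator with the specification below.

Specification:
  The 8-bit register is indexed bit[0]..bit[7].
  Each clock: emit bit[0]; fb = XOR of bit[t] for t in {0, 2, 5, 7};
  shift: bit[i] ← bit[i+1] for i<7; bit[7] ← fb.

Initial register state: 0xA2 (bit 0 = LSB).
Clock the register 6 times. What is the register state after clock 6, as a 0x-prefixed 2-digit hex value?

0x2A

reg_0 = 0xA2
clock 1: out=0, reg = 0x51
clock 2: out=1, reg = 0xA8
clock 3: out=0, reg = 0x54
clock 4: out=0, reg = 0xAA
clock 5: out=0, reg = 0x55
clock 6: out=1, reg = 0x2A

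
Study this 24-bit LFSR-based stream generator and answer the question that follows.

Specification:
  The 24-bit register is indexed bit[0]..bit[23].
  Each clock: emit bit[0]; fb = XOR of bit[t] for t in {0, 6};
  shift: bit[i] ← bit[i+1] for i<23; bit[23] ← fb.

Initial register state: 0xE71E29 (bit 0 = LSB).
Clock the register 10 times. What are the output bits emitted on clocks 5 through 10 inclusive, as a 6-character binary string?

010001

reg_0 = 0xE71E29
clock 1: out=1, reg = 0xF38F14
clock 2: out=0, reg = 0x79C78A
clock 3: out=0, reg = 0x3CE3C5
clock 4: out=1, reg = 0x1E71E2
clock 5: out=0, reg = 0x8F38F1
clock 6: out=1, reg = 0x479C78
clock 7: out=0, reg = 0xA3CE3C
clock 8: out=0, reg = 0x51E71E
clock 9: out=0, reg = 0x28F38F
clock 10: out=1, reg = 0x9479C7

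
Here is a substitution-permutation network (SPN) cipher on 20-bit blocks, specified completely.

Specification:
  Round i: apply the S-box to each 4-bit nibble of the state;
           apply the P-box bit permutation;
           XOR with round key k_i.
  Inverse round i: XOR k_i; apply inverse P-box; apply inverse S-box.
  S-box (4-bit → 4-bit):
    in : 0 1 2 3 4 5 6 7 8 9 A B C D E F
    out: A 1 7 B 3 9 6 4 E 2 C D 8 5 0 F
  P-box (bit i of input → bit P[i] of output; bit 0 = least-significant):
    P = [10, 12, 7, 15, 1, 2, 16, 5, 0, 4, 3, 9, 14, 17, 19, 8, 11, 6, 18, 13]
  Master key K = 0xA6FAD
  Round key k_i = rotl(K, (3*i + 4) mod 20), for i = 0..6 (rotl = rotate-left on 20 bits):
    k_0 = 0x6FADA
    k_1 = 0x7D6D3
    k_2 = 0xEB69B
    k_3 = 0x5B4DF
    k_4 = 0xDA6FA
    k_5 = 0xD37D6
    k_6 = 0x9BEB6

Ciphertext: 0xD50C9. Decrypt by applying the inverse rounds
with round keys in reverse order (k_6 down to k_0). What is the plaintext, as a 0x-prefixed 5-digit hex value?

0x4E842

s_0 = ciphertext = 0xD50C9
s_1 = InvRound(s_0, k_6) = 0xF1F35
s_2 = InvRound(s_1, k_5) = 0x39157
s_3 = InvRound(s_2, k_4) = 0xA8B02
s_4 = InvRound(s_3, k_3) = 0xF8F62
s_5 = InvRound(s_4, k_2) = 0x3C2A6
s_6 = InvRound(s_5, k_1) = 0x6E404
s_7 = InvRound(s_6, k_0) = 0x4E842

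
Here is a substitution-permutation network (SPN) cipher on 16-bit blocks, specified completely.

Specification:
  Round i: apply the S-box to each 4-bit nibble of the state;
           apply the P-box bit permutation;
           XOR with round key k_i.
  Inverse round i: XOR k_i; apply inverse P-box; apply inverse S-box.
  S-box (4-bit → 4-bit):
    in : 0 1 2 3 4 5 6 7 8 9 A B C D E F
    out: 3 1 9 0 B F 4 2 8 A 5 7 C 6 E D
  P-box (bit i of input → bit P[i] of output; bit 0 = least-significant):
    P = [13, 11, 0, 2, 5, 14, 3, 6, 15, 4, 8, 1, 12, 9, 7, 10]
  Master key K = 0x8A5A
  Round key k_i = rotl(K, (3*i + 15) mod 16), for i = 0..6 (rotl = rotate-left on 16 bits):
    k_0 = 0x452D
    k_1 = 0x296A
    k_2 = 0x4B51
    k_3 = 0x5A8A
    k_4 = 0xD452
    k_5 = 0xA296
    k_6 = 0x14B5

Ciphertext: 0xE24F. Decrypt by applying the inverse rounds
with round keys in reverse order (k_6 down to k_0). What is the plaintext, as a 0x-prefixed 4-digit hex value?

s_0 = ciphertext = 0xE24F
s_1 = InvRound(s_0, k_6) = 0x5451
s_2 = InvRound(s_1, k_5) = 0x529F
s_3 = InvRound(s_2, k_4) = 0xE1CC
s_4 = InvRound(s_3, k_3) = 0x0F84
s_5 = InvRound(s_4, k_2) = 0xC79C
s_6 = InvRound(s_5, k_1) = 0xE444
s_7 = InvRound(s_6, k_0) = 0x3AFA

0x3AFA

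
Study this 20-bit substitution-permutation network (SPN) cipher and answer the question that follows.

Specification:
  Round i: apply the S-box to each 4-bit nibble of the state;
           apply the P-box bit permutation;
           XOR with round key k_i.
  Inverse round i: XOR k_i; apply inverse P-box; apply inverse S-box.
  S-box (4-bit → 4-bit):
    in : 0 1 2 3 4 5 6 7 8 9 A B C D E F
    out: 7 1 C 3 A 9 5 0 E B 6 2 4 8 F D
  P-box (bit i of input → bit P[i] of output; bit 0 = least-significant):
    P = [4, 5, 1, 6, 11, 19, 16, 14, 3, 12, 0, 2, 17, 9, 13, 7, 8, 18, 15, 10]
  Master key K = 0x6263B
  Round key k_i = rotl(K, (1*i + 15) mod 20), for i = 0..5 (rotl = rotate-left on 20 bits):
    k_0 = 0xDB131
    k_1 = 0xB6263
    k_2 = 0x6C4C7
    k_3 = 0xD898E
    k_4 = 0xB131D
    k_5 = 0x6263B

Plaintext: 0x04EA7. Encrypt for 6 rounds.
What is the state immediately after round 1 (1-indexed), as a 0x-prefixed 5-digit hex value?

s_0 = plaintext = 0x04EA7
s_1 = Round(s_0, k_0) = 0x022BC
s_2 = Round(s_1, k_1) = 0x7C3E4
s_3 = Round(s_2, k_2) = 0xFBCAF
s_4 = Round(s_3, k_3) = 0x40EDD
s_5 = Round(s_4, k_4) = 0xD6550
s_6 = Round(s_5, k_5) = 0x44A05

0x022BC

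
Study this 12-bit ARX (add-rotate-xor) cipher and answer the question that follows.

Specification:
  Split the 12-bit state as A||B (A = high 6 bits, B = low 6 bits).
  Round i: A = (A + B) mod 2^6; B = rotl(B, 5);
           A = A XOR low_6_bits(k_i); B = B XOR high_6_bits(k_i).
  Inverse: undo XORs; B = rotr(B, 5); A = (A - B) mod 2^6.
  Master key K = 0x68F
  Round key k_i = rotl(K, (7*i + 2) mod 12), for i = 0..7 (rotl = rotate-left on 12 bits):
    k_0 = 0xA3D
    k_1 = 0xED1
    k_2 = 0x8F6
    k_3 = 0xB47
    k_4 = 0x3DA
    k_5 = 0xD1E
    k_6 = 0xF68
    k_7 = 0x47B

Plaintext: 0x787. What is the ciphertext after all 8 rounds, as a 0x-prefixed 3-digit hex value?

s_0 = plaintext = 0x787
s_1 = Round(s_0, k_0) = 0x60B
s_2 = Round(s_1, k_1) = 0xC9E
s_3 = Round(s_2, k_2) = 0x9AC
s_4 = Round(s_3, k_3) = 0x57B
s_5 = Round(s_4, k_4) = 0x2B2
s_6 = Round(s_5, k_5) = 0x8AD
s_7 = Round(s_6, k_6) = 0x9CB
s_8 = Round(s_7, k_7) = 0x274

0x274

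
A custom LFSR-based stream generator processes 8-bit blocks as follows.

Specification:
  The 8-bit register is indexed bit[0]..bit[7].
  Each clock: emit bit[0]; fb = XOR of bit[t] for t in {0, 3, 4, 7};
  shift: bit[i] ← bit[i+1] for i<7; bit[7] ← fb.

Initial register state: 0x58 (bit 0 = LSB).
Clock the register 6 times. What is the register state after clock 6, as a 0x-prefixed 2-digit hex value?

reg_0 = 0x58
clock 1: out=0, reg = 0x2C
clock 2: out=0, reg = 0x96
clock 3: out=0, reg = 0x4B
clock 4: out=1, reg = 0x25
clock 5: out=1, reg = 0x92
clock 6: out=0, reg = 0x49

0x49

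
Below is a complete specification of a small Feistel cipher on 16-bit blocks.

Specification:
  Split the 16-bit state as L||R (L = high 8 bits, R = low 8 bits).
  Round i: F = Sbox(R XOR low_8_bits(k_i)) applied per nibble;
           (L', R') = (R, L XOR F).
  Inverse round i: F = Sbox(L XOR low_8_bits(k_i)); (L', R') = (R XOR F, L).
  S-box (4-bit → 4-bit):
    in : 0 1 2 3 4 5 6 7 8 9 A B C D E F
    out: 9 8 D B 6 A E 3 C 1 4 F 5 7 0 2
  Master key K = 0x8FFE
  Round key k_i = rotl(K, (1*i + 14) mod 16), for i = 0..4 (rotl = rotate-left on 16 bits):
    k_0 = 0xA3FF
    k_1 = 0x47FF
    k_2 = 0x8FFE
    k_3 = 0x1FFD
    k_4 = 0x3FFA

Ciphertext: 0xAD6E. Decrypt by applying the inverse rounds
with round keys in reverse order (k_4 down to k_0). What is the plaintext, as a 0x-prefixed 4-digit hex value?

0x63AA

s_0 = ciphertext = 0xAD6E
s_1 = InvRound(s_0, k_4) = 0xCDAD
s_2 = InvRound(s_1, k_3) = 0x14CD
s_3 = InvRound(s_2, k_2) = 0xC914
s_4 = InvRound(s_3, k_1) = 0xAAC9
s_5 = InvRound(s_4, k_0) = 0x63AA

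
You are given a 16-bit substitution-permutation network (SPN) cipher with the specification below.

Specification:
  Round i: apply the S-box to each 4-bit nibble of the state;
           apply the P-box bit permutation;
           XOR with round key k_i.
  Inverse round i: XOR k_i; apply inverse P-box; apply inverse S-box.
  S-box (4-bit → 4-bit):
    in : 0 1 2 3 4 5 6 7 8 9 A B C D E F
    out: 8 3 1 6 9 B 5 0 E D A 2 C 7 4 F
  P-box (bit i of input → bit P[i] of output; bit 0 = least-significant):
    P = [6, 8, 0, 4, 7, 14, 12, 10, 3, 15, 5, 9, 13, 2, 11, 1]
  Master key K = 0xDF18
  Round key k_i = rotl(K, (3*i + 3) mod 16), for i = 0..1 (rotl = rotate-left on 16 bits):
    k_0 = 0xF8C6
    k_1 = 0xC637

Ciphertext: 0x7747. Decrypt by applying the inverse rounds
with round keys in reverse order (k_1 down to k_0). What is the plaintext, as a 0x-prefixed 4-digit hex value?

0xC833

s_0 = ciphertext = 0x7747
s_1 = InvRound(s_0, k_1) = 0x23E5
s_2 = InvRound(s_1, k_0) = 0xC833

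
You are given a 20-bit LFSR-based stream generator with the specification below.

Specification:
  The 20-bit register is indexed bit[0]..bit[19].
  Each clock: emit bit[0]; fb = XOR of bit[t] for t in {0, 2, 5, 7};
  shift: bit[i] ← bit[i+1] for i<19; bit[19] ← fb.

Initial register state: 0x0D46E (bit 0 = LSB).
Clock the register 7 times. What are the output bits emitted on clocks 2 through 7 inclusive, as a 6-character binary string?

111011

reg_0 = 0x0D46E
clock 1: out=0, reg = 0x06A37
clock 2: out=1, reg = 0x8351B
clock 3: out=1, reg = 0xC1A8D
clock 4: out=1, reg = 0xE0D46
clock 5: out=0, reg = 0xF06A3
clock 6: out=1, reg = 0xF8351
clock 7: out=1, reg = 0xFC1A8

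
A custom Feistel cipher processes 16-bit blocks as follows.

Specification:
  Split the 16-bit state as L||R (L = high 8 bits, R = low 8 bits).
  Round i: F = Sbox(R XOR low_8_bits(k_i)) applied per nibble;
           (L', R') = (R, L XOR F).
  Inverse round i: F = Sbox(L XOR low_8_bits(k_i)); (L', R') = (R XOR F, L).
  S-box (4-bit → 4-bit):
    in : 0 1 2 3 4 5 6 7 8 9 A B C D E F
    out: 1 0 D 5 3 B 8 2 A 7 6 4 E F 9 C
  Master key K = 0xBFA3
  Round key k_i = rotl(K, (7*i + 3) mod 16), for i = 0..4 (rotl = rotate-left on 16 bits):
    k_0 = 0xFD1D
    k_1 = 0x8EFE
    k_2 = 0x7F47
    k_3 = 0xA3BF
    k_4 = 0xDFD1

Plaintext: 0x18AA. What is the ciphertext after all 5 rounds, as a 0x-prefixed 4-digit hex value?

s_0 = plaintext = 0x18AA
s_1 = Round(s_0, k_0) = 0xAA5A
s_2 = Round(s_1, k_1) = 0x5AC9
s_3 = Round(s_2, k_2) = 0xC9F3
s_4 = Round(s_3, k_3) = 0xF3F7
s_5 = Round(s_4, k_4) = 0xF72B

0xF72B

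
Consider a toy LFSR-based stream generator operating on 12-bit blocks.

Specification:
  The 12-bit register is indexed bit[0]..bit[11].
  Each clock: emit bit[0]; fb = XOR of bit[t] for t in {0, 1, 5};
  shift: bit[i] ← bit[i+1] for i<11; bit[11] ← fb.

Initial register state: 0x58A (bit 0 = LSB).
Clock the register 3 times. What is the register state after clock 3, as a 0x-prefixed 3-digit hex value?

0x6B1

reg_0 = 0x58A
clock 1: out=0, reg = 0xAC5
clock 2: out=1, reg = 0xD62
clock 3: out=0, reg = 0x6B1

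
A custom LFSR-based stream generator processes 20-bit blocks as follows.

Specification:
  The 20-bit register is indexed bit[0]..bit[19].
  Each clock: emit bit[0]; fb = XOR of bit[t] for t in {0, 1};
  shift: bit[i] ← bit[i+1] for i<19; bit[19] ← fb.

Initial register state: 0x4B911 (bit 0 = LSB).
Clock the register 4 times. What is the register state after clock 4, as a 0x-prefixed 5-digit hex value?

reg_0 = 0x4B911
clock 1: out=1, reg = 0xA5C88
clock 2: out=0, reg = 0x52E44
clock 3: out=0, reg = 0x29722
clock 4: out=0, reg = 0x94B91

0x94B91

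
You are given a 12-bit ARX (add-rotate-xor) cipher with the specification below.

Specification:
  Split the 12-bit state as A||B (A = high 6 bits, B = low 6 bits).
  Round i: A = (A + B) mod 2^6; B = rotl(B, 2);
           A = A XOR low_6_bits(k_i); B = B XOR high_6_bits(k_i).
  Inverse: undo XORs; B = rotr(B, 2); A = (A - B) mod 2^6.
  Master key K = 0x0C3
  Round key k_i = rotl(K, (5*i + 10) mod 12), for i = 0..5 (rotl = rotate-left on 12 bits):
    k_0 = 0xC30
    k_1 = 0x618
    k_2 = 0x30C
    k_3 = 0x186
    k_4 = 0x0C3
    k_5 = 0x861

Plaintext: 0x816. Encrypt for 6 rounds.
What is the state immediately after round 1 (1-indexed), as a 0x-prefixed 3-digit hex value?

s_0 = plaintext = 0x816
s_1 = Round(s_0, k_0) = 0x1A9
s_2 = Round(s_1, k_1) = 0xDFE
s_3 = Round(s_2, k_2) = 0xE77
s_4 = Round(s_3, k_3) = 0xD99
s_5 = Round(s_4, k_4) = 0x326
s_6 = Round(s_5, k_5) = 0x4FB

0x1A9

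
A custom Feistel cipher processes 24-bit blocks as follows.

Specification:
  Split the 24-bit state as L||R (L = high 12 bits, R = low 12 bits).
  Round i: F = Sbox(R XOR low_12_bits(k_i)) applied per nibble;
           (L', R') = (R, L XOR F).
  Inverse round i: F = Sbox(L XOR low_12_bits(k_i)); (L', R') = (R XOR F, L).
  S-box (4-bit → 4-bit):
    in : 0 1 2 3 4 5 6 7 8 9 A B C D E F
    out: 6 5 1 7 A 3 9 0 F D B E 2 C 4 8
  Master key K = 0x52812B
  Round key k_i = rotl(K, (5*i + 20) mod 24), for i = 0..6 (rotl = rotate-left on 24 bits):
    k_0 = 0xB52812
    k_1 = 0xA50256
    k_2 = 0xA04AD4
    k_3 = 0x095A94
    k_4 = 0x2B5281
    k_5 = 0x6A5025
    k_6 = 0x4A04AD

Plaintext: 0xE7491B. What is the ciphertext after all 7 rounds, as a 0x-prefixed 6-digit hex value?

0x590961

s_0 = plaintext = 0xE7491B
s_1 = Round(s_0, k_0) = 0x91BB19
s_2 = Round(s_1, k_1) = 0xB194B3
s_3 = Round(s_2, k_2) = 0x4B3F89
s_4 = Round(s_3, k_3) = 0xF897EF
s_5 = Round(s_4, k_4) = 0x7EFC1D
s_6 = Round(s_5, k_5) = 0xC1D590
s_7 = Round(s_6, k_6) = 0x590961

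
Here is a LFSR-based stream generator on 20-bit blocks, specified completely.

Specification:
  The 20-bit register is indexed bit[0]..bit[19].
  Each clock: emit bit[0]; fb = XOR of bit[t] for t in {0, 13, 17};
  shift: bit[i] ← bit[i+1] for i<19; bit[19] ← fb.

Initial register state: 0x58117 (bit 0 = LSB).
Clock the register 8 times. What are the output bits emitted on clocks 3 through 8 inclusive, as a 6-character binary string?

reg_0 = 0x58117
clock 1: out=1, reg = 0xAC08B
clock 2: out=1, reg = 0x56045
clock 3: out=1, reg = 0x2B022
clock 4: out=0, reg = 0x15811
clock 5: out=1, reg = 0x8AC08
clock 6: out=0, reg = 0xC5604
clock 7: out=0, reg = 0x62B02
clock 8: out=0, reg = 0x31581

101000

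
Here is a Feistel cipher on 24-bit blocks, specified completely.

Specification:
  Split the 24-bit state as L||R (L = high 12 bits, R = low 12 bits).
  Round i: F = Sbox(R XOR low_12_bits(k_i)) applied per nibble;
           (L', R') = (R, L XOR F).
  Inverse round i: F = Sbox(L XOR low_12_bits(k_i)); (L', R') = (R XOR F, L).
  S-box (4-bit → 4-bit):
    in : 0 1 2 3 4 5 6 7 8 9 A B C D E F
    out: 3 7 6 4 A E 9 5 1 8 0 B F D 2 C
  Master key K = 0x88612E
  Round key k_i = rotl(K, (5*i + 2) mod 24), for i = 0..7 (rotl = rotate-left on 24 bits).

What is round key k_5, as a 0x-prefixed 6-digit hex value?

K = 0x88612E
k_0 = rotl(K, (5*0+2) mod 24) = rotl(K, 2) = 0x2184BA
k_1 = rotl(K, (5*1+2) mod 24) = rotl(K, 7) = 0x309744
k_2 = rotl(K, (5*2+2) mod 24) = rotl(K, 12) = 0x12E886
k_3 = rotl(K, (5*3+2) mod 24) = rotl(K, 17) = 0x5D10C2
k_4 = rotl(K, (5*4+2) mod 24) = rotl(K, 22) = 0xA2184B
k_5 = rotl(K, (5*5+2) mod 24) = rotl(K, 3) = 0x430974

0x430974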